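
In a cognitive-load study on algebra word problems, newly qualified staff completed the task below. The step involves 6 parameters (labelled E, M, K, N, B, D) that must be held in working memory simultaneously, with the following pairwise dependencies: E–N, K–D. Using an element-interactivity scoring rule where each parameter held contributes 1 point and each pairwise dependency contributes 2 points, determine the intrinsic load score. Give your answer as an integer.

Count of parameters held simultaneously: 6.
Count of pairwise dependencies listed: 2.
Element contribution: 6 × 1 = 6.
Interaction contribution: 2 × 2 = 4.
Intrinsic load = 6 + 4 = 10.

10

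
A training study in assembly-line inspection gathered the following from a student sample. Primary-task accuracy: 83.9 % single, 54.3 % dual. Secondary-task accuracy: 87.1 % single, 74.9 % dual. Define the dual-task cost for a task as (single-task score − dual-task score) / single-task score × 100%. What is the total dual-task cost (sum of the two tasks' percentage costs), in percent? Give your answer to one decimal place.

Primary cost = (83.9 − 54.3) / 83.9 × 100% = 35.2801%.
Secondary cost = (87.1 − 74.9) / 87.1 × 100% = 14.0069%.
Total = 35.2801% + 14.0069% = 49.2870% ≈ 49.3%.

49.3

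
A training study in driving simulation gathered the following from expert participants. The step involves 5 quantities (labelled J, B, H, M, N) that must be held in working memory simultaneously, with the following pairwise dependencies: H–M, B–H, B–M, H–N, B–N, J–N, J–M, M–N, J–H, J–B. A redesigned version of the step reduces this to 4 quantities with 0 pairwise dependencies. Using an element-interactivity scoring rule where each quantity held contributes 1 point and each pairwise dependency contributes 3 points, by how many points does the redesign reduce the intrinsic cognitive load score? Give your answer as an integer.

31

Original: 5 × 1 + 10 × 3 = 5 + 30 = 35.
Redesigned: 4 × 1 + 0 × 3 = 4 + 0 = 4.
Reduction = 35 − 4 = 31.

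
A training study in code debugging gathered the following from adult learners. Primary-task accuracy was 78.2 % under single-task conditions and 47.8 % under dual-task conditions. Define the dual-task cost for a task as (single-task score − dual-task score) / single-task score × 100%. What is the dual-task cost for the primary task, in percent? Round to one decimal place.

Cost = (78.2 − 47.8) / 78.2 × 100%
     = 30.4000 / 78.2 × 100% = 38.8747%.
≈ 38.9%.

38.9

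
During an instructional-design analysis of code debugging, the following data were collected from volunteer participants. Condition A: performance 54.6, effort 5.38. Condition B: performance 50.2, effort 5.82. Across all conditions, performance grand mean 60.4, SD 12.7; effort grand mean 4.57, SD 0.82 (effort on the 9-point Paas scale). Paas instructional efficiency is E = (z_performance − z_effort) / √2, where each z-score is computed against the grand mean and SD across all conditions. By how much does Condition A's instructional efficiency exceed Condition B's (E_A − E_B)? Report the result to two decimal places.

0.62

Condition A: z_P = (54.6 − 60.4)/12.7 = -0.4567; z_E = (5.38 − 4.57)/0.82 = 0.9878; E_A = (-0.4567 − 0.9878)/√2 = -1.0214.
Condition B: z_P = (50.2 − 60.4)/12.7 = -0.8031; z_E = (5.82 − 4.57)/0.82 = 1.5244; E_B = (-0.8031 − 1.5244)/√2 = -1.6458.
E_A − E_B = -1.0214 − (-1.6458) = 0.6244 ≈ 0.62.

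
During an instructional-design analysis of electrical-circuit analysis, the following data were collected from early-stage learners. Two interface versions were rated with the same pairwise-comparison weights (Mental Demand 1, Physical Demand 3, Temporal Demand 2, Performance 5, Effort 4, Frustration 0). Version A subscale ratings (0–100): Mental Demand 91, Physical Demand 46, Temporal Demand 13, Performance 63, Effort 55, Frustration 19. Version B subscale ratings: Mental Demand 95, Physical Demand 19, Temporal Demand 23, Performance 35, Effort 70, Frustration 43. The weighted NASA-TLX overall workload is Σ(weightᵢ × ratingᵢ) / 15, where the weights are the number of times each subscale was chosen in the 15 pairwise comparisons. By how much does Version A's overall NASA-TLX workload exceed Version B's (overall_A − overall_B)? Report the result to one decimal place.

Version A weighted sum = 1·91 + 3·46 + 2·13 + 5·63 + 4·55 + 0·19 = 91 + 138 + 26 + 315 + 220 + 0 = 790; overall_A = 790/15 = 52.6667.
Version B weighted sum = 1·95 + 3·19 + 2·23 + 5·35 + 4·70 + 0·43 = 95 + 57 + 46 + 175 + 280 + 0 = 653; overall_B = 653/15 = 43.5333.
Difference = 52.6667 − 43.5333 = 9.1334 ≈ 9.1.

9.1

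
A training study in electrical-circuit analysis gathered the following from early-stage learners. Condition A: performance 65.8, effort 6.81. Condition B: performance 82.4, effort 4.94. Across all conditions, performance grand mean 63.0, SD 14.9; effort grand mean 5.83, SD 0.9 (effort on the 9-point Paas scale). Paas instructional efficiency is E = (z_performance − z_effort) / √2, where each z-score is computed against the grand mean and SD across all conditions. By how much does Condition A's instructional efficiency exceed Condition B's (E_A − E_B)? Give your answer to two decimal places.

-2.26

Condition A: z_P = (65.8 − 63.0)/14.9 = 0.1879; z_E = (6.81 − 5.83)/0.9 = 1.0889; E_A = (0.1879 − 1.0889)/√2 = -0.6371.
Condition B: z_P = (82.4 − 63.0)/14.9 = 1.3020; z_E = (4.94 − 5.83)/0.9 = -0.9889; E_B = (1.3020 − (-0.9889))/√2 = 1.6199.
E_A − E_B = -0.6371 − 1.6199 = -2.2570 ≈ -2.26.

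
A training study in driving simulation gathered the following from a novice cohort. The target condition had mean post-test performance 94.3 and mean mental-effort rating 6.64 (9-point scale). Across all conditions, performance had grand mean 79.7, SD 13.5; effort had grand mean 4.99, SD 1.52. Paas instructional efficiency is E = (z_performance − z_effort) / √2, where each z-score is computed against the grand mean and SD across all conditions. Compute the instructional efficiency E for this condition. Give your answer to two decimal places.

0.00

z_performance = (94.3 − 79.7) / 13.5 = 14.6000 / 13.5 = 1.0815.
z_effort = (6.64 − 4.99) / 1.52 = 1.6500 / 1.52 = 1.0855.
z_P − z_E = 1.0815 − 1.0855 = -0.0040.
E = -0.0040 / √2 = -0.0040 / 1.41421 = -0.0028 ≈ 0.00.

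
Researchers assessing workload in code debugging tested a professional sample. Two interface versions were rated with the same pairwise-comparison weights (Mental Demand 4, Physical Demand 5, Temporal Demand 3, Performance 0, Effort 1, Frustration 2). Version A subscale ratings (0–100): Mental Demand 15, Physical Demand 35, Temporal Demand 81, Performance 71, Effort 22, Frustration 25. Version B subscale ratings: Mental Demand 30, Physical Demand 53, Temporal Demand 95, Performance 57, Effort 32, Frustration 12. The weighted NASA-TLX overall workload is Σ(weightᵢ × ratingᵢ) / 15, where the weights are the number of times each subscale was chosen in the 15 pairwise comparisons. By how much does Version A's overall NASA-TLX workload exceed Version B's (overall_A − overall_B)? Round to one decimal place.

-11.7

Version A weighted sum = 4·15 + 5·35 + 3·81 + 0·71 + 1·22 + 2·25 = 60 + 175 + 243 + 0 + 22 + 50 = 550; overall_A = 550/15 = 36.6667.
Version B weighted sum = 4·30 + 5·53 + 3·95 + 0·57 + 1·32 + 2·12 = 120 + 265 + 285 + 0 + 32 + 24 = 726; overall_B = 726/15 = 48.4000.
Difference = 36.6667 − 48.4000 = -11.7333 ≈ -11.7.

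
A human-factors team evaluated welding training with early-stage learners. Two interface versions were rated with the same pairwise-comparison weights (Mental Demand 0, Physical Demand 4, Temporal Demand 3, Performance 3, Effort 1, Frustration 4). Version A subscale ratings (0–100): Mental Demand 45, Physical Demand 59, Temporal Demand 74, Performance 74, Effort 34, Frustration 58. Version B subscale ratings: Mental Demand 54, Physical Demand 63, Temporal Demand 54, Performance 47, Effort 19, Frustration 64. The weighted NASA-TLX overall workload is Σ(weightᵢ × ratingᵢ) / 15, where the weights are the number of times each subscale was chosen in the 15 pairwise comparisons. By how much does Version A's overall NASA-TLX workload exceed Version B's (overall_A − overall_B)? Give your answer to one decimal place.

Version A weighted sum = 0·45 + 4·59 + 3·74 + 3·74 + 1·34 + 4·58 = 0 + 236 + 222 + 222 + 34 + 232 = 946; overall_A = 946/15 = 63.0667.
Version B weighted sum = 0·54 + 4·63 + 3·54 + 3·47 + 1·19 + 4·64 = 0 + 252 + 162 + 141 + 19 + 256 = 830; overall_B = 830/15 = 55.3333.
Difference = 63.0667 − 55.3333 = 7.7334 ≈ 7.7.

7.7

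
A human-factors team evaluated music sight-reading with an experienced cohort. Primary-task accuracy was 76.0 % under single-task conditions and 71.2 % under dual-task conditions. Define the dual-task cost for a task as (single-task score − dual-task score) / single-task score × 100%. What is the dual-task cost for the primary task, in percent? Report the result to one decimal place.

6.3

Cost = (76.0 − 71.2) / 76.0 × 100%
     = 4.8000 / 76.0 × 100% = 6.3158%.
≈ 6.3%.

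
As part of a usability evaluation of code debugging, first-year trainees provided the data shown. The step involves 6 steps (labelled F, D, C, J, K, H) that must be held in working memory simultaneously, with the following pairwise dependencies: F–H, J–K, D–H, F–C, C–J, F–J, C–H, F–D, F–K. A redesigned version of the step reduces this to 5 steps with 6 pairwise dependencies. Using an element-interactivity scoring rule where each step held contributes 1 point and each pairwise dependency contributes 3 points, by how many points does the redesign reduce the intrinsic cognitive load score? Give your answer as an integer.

Original: 6 × 1 + 9 × 3 = 6 + 27 = 33.
Redesigned: 5 × 1 + 6 × 3 = 5 + 18 = 23.
Reduction = 33 − 23 = 10.

10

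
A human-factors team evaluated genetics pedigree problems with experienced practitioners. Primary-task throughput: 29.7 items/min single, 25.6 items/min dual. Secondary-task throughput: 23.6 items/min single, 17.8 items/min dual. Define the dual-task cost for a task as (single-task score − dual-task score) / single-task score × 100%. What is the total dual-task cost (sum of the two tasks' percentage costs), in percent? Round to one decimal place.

38.4

Primary cost = (29.7 − 25.6) / 29.7 × 100% = 13.8047%.
Secondary cost = (23.6 − 17.8) / 23.6 × 100% = 24.5763%.
Total = 13.8047% + 24.5763% = 38.3810% ≈ 38.4%.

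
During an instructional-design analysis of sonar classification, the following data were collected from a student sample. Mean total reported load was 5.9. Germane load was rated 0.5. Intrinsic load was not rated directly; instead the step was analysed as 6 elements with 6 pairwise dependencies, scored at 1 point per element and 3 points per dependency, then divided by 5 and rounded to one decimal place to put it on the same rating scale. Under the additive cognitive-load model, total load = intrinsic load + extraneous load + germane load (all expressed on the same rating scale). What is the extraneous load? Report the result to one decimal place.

0.6

Intrinsic (element-interactivity): (6 × 1 + 6 × 3) / 5 = 24 / 5 = 4.8000 → 4.8.
extraneous load = total − intrinsic − germane
             = 5.9 − 4.8 − 0.5 = 0.6.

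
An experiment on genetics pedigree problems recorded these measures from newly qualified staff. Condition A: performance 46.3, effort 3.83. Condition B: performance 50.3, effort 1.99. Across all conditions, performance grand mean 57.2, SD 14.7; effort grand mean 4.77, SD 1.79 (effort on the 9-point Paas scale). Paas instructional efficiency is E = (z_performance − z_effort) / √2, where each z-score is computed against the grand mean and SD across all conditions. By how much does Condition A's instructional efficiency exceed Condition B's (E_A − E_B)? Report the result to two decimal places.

Condition A: z_P = (46.3 − 57.2)/14.7 = -0.7415; z_E = (3.83 − 4.77)/1.79 = -0.5251; E_A = (-0.7415 − (-0.5251))/√2 = -0.1530.
Condition B: z_P = (50.3 − 57.2)/14.7 = -0.4694; z_E = (1.99 − 4.77)/1.79 = -1.5531; E_B = (-0.4694 − (-1.5531))/√2 = 0.7663.
E_A − E_B = -0.1530 − 0.7663 = -0.9193 ≈ -0.92.

-0.92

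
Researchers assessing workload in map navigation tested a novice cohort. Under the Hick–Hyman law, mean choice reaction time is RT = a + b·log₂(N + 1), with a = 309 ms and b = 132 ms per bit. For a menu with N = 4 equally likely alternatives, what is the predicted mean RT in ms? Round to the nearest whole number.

log₂(4 + 1) = log₂(5) = 2.3219.
RT = 309 + 132 × 2.3219 = 309 + 306.4908 = 615.4908 ms.
≈ 615 ms.

615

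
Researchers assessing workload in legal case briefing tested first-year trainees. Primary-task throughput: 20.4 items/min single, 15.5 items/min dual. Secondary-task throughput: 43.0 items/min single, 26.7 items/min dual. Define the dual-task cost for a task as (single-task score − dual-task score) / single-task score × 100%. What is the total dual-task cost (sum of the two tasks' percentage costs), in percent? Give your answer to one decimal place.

Primary cost = (20.4 − 15.5) / 20.4 × 100% = 24.0196%.
Secondary cost = (43.0 − 26.7) / 43.0 × 100% = 37.9070%.
Total = 24.0196% + 37.9070% = 61.9266% ≈ 61.9%.

61.9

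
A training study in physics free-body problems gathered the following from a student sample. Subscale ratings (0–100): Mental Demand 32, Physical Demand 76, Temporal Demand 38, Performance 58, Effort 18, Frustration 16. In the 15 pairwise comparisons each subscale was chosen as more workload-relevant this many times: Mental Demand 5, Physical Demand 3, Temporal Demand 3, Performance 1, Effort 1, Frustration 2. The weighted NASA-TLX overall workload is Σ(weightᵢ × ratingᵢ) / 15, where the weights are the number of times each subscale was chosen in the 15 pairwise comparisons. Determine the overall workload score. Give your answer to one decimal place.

The tallies are the weights (they sum to 15).
Weighted sum = 5·32 + 3·76 + 3·38 + 1·58 + 1·18 + 2·16
            = 160 + 228 + 114 + 58 + 18 + 32 = 610.
Overall workload = 610 / 15 = 40.6667 ≈ 40.7.

40.7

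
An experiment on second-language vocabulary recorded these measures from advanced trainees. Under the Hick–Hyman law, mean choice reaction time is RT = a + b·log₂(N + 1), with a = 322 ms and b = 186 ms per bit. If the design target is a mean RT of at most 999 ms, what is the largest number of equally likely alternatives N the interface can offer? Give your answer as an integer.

Set 322 + 186·log₂(N + 1) ≤ 999.
log₂(N + 1) ≤ (999 − 322) / 186 = 3.6398.
N + 1 ≤ 2^3.6398 = 12.4649.
N ≤ 11.4649, so the largest integer N is 11.

11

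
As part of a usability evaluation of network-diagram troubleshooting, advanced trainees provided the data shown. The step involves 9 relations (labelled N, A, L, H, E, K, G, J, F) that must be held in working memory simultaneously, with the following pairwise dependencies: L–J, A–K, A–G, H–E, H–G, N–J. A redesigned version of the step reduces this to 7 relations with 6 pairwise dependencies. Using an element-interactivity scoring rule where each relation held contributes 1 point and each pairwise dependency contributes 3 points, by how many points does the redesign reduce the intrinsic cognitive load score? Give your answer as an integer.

2

Original: 9 × 1 + 6 × 3 = 9 + 18 = 27.
Redesigned: 7 × 1 + 6 × 3 = 7 + 18 = 25.
Reduction = 27 − 25 = 2.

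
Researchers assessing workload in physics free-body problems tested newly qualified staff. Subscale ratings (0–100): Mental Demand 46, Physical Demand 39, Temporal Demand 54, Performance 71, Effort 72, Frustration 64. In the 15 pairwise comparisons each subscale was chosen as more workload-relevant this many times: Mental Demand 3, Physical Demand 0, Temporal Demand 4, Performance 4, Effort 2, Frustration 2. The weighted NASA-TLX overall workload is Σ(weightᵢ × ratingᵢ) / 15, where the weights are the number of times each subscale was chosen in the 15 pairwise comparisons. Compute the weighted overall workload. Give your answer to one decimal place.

The tallies are the weights (they sum to 15).
Weighted sum = 3·46 + 0·39 + 4·54 + 4·71 + 2·72 + 2·64
            = 138 + 0 + 216 + 284 + 144 + 128 = 910.
Overall workload = 910 / 15 = 60.6667 ≈ 60.7.

60.7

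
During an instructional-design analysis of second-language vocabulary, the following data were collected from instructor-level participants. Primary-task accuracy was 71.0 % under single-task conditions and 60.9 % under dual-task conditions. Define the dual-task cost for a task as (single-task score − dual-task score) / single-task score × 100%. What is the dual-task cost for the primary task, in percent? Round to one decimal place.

14.2

Cost = (71.0 − 60.9) / 71.0 × 100%
     = 10.1000 / 71.0 × 100% = 14.2254%.
≈ 14.2%.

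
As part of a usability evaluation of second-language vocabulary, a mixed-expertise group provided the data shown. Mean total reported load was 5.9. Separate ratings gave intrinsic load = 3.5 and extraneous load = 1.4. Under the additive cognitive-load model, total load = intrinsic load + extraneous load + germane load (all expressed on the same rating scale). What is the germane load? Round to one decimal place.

1.0

germane load = total − intrinsic − extraneous
             = 5.9 − 3.5 − 1.4 = 1.0.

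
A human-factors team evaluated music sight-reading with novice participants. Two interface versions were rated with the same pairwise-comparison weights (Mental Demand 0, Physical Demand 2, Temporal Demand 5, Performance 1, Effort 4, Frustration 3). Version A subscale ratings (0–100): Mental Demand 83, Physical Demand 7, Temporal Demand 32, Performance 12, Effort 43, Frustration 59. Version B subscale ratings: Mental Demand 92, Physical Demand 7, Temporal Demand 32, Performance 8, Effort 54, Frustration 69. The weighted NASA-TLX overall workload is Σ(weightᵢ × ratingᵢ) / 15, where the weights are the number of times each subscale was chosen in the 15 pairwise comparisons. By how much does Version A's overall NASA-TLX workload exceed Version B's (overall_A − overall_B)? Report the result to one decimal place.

Version A weighted sum = 0·83 + 2·7 + 5·32 + 1·12 + 4·43 + 3·59 = 0 + 14 + 160 + 12 + 172 + 177 = 535; overall_A = 535/15 = 35.6667.
Version B weighted sum = 0·92 + 2·7 + 5·32 + 1·8 + 4·54 + 3·69 = 0 + 14 + 160 + 8 + 216 + 207 = 605; overall_B = 605/15 = 40.3333.
Difference = 35.6667 − 40.3333 = -4.6666 ≈ -4.7.

-4.7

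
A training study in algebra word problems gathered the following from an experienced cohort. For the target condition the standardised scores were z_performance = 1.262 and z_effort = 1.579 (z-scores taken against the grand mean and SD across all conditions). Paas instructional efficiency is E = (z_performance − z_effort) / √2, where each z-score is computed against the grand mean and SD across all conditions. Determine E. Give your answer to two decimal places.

z_P − z_E = 1.262 − 1.579 = -0.3170.
E = -0.3170 / √2 = -0.3170 / 1.41421 = -0.2242 ≈ -0.22.

-0.22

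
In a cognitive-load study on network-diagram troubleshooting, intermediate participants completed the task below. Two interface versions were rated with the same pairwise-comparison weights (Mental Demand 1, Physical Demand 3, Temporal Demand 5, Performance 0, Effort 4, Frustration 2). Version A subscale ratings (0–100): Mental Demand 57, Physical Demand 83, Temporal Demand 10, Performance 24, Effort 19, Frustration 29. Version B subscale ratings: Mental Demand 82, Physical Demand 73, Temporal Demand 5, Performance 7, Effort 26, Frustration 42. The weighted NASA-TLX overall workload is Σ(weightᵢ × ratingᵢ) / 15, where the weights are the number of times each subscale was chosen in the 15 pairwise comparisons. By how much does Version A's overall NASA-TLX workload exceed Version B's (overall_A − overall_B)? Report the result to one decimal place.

-1.6

Version A weighted sum = 1·57 + 3·83 + 5·10 + 0·24 + 4·19 + 2·29 = 57 + 249 + 50 + 0 + 76 + 58 = 490; overall_A = 490/15 = 32.6667.
Version B weighted sum = 1·82 + 3·73 + 5·5 + 0·7 + 4·26 + 2·42 = 82 + 219 + 25 + 0 + 104 + 84 = 514; overall_B = 514/15 = 34.2667.
Difference = 32.6667 − 34.2667 = -1.6000 ≈ -1.6.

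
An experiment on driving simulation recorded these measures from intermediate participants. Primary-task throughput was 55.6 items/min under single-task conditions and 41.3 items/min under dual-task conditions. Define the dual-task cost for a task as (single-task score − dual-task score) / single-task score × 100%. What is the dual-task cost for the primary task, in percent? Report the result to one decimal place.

25.7

Cost = (55.6 − 41.3) / 55.6 × 100%
     = 14.3000 / 55.6 × 100% = 25.7194%.
≈ 25.7%.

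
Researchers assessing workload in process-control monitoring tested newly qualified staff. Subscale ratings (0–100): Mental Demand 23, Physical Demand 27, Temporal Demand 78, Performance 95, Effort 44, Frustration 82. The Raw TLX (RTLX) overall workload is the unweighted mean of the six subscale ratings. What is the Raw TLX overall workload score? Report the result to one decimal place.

Sum of ratings = 23 + 27 + 78 + 95 + 44 + 82 = 349.
RTLX = 349 / 6 = 58.1667 ≈ 58.2.

58.2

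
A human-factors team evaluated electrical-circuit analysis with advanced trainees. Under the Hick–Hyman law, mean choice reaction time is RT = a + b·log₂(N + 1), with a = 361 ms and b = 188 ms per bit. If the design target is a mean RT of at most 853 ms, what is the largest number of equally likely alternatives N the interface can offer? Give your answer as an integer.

5

Set 361 + 188·log₂(N + 1) ≤ 853.
log₂(N + 1) ≤ (853 − 361) / 188 = 2.6170.
N + 1 ≤ 2^2.6170 = 6.1347.
N ≤ 5.1347, so the largest integer N is 5.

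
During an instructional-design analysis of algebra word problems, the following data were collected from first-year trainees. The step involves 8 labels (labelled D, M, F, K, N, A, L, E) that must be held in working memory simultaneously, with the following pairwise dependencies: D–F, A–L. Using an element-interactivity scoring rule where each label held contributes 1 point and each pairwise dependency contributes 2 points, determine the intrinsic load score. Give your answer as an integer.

12

Count of labels held simultaneously: 8.
Count of pairwise dependencies listed: 2.
Element contribution: 8 × 1 = 8.
Interaction contribution: 2 × 2 = 4.
Intrinsic load = 8 + 4 = 12.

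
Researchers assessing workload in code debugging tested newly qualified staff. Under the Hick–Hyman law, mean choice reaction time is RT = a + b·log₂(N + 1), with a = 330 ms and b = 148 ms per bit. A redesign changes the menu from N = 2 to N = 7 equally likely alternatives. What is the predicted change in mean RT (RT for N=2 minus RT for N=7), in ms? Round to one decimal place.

RT(2) = 330 + 148·log₂(3) = 330 + 148·1.5850 = 564.5800 ms.
RT(7) = 330 + 148·log₂(8) = 330 + 148·3.0000 = 774.0000 ms.
Difference = 564.5800 − 774.0000 = -209.4200 ≈ -209.4 ms.

-209.4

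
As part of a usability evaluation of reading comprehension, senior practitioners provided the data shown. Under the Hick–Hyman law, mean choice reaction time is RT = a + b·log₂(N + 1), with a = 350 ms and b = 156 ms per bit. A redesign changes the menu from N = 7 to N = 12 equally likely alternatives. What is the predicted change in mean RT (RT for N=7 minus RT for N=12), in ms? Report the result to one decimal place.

RT(7) = 350 + 156·log₂(8) = 350 + 156·3.0000 = 818.0000 ms.
RT(12) = 350 + 156·log₂(13) = 350 + 156·3.7004 = 927.2624 ms.
Difference = 818.0000 − 927.2624 = -109.2624 ≈ -109.3 ms.

-109.3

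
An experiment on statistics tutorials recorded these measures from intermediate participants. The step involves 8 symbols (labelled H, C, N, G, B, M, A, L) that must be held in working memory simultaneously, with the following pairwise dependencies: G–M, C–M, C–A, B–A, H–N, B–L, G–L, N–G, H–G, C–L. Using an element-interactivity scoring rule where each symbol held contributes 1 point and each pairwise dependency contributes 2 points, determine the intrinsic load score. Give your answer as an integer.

Count of symbols held simultaneously: 8.
Count of pairwise dependencies listed: 10.
Element contribution: 8 × 1 = 8.
Interaction contribution: 10 × 2 = 20.
Intrinsic load = 8 + 20 = 28.

28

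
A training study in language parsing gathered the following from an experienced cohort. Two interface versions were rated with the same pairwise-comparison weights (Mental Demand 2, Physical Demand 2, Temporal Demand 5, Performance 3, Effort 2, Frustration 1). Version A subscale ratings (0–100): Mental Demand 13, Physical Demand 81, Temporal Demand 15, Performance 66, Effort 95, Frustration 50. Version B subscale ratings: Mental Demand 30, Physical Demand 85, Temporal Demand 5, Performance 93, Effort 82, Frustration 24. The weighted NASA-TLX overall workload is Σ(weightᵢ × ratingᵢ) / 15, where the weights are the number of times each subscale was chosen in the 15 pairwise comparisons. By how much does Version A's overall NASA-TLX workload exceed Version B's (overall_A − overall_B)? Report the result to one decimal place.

-1.4

Version A weighted sum = 2·13 + 2·81 + 5·15 + 3·66 + 2·95 + 1·50 = 26 + 162 + 75 + 198 + 190 + 50 = 701; overall_A = 701/15 = 46.7333.
Version B weighted sum = 2·30 + 2·85 + 5·5 + 3·93 + 2·82 + 1·24 = 60 + 170 + 25 + 279 + 164 + 24 = 722; overall_B = 722/15 = 48.1333.
Difference = 46.7333 − 48.1333 = -1.4000 ≈ -1.4.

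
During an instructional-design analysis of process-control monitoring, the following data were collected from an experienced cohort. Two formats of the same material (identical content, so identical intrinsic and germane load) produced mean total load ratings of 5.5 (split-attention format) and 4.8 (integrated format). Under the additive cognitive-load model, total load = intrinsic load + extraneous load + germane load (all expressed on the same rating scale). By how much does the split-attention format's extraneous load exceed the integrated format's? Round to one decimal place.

0.7

Intrinsic and germane load are equal across formats, so the difference in total load equals the difference in extraneous load.
Extraneous-load difference = 5.5 − 4.8 = 0.7.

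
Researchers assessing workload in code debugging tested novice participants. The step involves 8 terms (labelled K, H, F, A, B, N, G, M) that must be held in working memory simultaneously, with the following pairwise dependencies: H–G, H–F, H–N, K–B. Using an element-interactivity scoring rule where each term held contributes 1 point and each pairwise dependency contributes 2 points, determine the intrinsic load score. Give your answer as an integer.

Count of terms held simultaneously: 8.
Count of pairwise dependencies listed: 4.
Element contribution: 8 × 1 = 8.
Interaction contribution: 4 × 2 = 8.
Intrinsic load = 8 + 8 = 16.

16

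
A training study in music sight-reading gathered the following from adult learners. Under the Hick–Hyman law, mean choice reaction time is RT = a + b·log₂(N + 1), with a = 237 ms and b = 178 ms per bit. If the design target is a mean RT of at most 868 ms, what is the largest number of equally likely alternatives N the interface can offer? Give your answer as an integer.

Set 237 + 178·log₂(N + 1) ≤ 868.
log₂(N + 1) ≤ (868 − 237) / 178 = 3.5449.
N + 1 ≤ 2^3.5449 = 11.6714.
N ≤ 10.6714, so the largest integer N is 10.

10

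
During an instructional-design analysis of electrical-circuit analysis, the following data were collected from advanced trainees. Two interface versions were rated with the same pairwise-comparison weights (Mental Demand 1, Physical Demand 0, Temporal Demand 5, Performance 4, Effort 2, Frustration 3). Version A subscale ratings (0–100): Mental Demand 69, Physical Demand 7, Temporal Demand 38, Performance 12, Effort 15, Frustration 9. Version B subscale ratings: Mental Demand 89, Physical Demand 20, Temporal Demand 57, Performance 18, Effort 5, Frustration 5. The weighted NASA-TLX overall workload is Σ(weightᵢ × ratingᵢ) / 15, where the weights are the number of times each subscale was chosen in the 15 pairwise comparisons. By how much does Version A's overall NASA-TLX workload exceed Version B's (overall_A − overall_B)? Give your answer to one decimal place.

-7.1

Version A weighted sum = 1·69 + 0·7 + 5·38 + 4·12 + 2·15 + 3·9 = 69 + 0 + 190 + 48 + 30 + 27 = 364; overall_A = 364/15 = 24.2667.
Version B weighted sum = 1·89 + 0·20 + 5·57 + 4·18 + 2·5 + 3·5 = 89 + 0 + 285 + 72 + 10 + 15 = 471; overall_B = 471/15 = 31.4000.
Difference = 24.2667 − 31.4000 = -7.1333 ≈ -7.1.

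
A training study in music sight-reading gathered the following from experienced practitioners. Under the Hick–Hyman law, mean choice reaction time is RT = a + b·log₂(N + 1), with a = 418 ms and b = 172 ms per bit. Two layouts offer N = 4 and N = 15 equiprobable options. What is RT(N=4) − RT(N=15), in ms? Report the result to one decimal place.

RT(4) = 418 + 172·log₂(5) = 418 + 172·2.3219 = 817.3668 ms.
RT(15) = 418 + 172·log₂(16) = 418 + 172·4.0000 = 1106.0000 ms.
Difference = 817.3668 − 1106.0000 = -288.6332 ≈ -288.6 ms.

-288.6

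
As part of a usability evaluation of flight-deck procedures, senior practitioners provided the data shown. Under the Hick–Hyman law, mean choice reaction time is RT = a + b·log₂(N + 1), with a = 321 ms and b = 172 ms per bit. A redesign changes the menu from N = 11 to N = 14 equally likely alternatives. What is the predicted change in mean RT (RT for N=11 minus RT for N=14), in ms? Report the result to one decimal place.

-55.4

RT(11) = 321 + 172·log₂(12) = 321 + 172·3.5850 = 937.6200 ms.
RT(14) = 321 + 172·log₂(15) = 321 + 172·3.9069 = 992.9868 ms.
Difference = 937.6200 − 992.9868 = -55.3668 ≈ -55.4 ms.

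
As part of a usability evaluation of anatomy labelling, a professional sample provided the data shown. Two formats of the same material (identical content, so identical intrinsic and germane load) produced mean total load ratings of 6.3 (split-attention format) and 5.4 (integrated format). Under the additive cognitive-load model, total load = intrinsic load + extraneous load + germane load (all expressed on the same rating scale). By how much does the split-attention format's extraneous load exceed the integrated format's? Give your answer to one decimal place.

0.9

Intrinsic and germane load are equal across formats, so the difference in total load equals the difference in extraneous load.
Extraneous-load difference = 6.3 − 5.4 = 0.9.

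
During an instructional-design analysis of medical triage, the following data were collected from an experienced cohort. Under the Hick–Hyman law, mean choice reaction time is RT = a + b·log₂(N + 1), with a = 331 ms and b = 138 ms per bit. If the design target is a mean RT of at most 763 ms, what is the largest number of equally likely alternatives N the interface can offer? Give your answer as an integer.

7

Set 331 + 138·log₂(N + 1) ≤ 763.
log₂(N + 1) ≤ (763 − 331) / 138 = 3.1304.
N + 1 ≤ 2^3.1304 = 8.7568.
N ≤ 7.7568, so the largest integer N is 7.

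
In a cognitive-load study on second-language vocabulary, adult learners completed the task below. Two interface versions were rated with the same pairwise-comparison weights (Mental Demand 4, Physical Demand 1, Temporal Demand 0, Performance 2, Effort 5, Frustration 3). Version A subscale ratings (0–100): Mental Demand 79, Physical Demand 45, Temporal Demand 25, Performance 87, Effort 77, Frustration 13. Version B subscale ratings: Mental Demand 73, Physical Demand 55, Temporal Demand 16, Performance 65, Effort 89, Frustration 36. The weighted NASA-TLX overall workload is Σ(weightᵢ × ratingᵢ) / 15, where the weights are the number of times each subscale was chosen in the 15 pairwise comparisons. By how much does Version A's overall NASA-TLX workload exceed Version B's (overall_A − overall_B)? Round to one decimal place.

Version A weighted sum = 4·79 + 1·45 + 0·25 + 2·87 + 5·77 + 3·13 = 316 + 45 + 0 + 174 + 385 + 39 = 959; overall_A = 959/15 = 63.9333.
Version B weighted sum = 4·73 + 1·55 + 0·16 + 2·65 + 5·89 + 3·36 = 292 + 55 + 0 + 130 + 445 + 108 = 1030; overall_B = 1030/15 = 68.6667.
Difference = 63.9333 − 68.6667 = -4.7334 ≈ -4.7.

-4.7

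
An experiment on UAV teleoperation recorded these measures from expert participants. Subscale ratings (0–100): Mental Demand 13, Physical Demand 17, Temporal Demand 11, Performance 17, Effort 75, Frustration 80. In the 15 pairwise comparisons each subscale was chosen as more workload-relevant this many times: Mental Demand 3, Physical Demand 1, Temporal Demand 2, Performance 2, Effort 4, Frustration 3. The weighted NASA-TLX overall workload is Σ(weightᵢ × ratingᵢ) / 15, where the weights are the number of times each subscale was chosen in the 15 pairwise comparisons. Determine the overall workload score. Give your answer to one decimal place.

The tallies are the weights (they sum to 15).
Weighted sum = 3·13 + 1·17 + 2·11 + 2·17 + 4·75 + 3·80
            = 39 + 17 + 22 + 34 + 300 + 240 = 652.
Overall workload = 652 / 15 = 43.4667 ≈ 43.5.

43.5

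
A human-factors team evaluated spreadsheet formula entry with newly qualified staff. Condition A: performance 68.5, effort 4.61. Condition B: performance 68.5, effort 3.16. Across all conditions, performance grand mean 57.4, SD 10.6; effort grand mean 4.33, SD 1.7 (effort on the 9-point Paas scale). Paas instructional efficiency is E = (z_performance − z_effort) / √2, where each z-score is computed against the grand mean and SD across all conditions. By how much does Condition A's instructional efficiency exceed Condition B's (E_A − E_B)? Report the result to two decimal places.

-0.60

Condition A: z_P = (68.5 − 57.4)/10.6 = 1.0472; z_E = (4.61 − 4.33)/1.7 = 0.1647; E_A = (1.0472 − 0.1647)/√2 = 0.6240.
Condition B: z_P = (68.5 − 57.4)/10.6 = 1.0472; z_E = (3.16 − 4.33)/1.7 = -0.6882; E_B = (1.0472 − (-0.6882))/√2 = 1.2271.
E_A − E_B = 0.6240 − 1.2271 = -0.6031 ≈ -0.60.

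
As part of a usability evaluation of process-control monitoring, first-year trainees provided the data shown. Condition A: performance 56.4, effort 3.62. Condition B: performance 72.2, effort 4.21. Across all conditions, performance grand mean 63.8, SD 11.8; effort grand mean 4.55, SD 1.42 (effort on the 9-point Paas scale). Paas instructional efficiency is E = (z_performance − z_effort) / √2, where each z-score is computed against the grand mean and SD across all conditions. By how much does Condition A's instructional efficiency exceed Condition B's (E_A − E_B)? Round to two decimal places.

Condition A: z_P = (56.4 − 63.8)/11.8 = -0.6271; z_E = (3.62 − 4.55)/1.42 = -0.6549; E_A = (-0.6271 − (-0.6549))/√2 = 0.0197.
Condition B: z_P = (72.2 − 63.8)/11.8 = 0.7119; z_E = (4.21 − 4.55)/1.42 = -0.2394; E_B = (0.7119 − (-0.2394))/√2 = 0.6727.
E_A − E_B = 0.0197 − 0.6727 = -0.6530 ≈ -0.65.

-0.65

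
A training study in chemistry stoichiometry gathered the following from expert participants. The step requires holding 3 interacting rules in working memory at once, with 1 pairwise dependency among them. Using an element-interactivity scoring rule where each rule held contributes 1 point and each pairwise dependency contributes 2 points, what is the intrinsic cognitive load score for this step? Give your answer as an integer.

5

Element contribution: 3 × 1 = 3.
Interaction contribution: 1 × 2 = 2.
Intrinsic load = 3 + 2 = 5.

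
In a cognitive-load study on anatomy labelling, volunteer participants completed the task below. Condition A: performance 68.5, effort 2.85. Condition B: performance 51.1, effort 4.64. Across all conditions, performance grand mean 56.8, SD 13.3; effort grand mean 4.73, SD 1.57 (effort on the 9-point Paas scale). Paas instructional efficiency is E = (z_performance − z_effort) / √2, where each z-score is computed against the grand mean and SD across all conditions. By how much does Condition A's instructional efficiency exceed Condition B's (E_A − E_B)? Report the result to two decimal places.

1.73

Condition A: z_P = (68.5 − 56.8)/13.3 = 0.8797; z_E = (2.85 − 4.73)/1.57 = -1.1975; E_A = (0.8797 − (-1.1975))/√2 = 1.4688.
Condition B: z_P = (51.1 − 56.8)/13.3 = -0.4286; z_E = (4.64 − 4.73)/1.57 = -0.0573; E_B = (-0.4286 − (-0.0573))/√2 = -0.2625.
E_A − E_B = 1.4688 − (-0.2625) = 1.7313 ≈ 1.73.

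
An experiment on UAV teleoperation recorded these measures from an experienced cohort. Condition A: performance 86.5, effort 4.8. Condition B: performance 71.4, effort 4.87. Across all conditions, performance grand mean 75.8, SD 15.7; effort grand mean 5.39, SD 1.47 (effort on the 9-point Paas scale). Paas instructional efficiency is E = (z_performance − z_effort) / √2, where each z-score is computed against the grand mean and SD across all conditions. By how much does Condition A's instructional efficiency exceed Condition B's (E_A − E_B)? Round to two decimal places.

Condition A: z_P = (86.5 − 75.8)/15.7 = 0.6815; z_E = (4.8 − 5.39)/1.47 = -0.4014; E_A = (0.6815 − (-0.4014))/√2 = 0.7657.
Condition B: z_P = (71.4 − 75.8)/15.7 = -0.2803; z_E = (4.87 − 5.39)/1.47 = -0.3537; E_B = (-0.2803 − (-0.3537))/√2 = 0.0519.
E_A − E_B = 0.7657 − 0.0519 = 0.7138 ≈ 0.71.

0.71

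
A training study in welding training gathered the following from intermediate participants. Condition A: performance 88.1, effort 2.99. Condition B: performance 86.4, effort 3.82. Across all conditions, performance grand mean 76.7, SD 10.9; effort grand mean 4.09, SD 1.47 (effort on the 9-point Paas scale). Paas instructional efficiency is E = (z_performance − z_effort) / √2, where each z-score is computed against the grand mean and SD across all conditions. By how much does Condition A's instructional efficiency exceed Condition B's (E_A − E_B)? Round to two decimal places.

0.51

Condition A: z_P = (88.1 − 76.7)/10.9 = 1.0459; z_E = (2.99 − 4.09)/1.47 = -0.7483; E_A = (1.0459 − (-0.7483))/√2 = 1.2687.
Condition B: z_P = (86.4 − 76.7)/10.9 = 0.8899; z_E = (3.82 − 4.09)/1.47 = -0.1837; E_B = (0.8899 − (-0.1837))/√2 = 0.7591.
E_A − E_B = 1.2687 − 0.7591 = 0.5096 ≈ 0.51.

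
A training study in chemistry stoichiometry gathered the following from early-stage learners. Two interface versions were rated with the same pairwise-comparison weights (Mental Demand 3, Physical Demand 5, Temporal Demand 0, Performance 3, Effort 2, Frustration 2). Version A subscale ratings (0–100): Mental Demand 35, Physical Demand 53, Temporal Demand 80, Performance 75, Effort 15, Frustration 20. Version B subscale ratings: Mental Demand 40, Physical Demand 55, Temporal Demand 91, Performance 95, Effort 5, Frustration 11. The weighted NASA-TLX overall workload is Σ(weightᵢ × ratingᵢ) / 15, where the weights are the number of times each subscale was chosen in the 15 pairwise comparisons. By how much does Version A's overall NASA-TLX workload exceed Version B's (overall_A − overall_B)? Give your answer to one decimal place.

-3.1

Version A weighted sum = 3·35 + 5·53 + 0·80 + 3·75 + 2·15 + 2·20 = 105 + 265 + 0 + 225 + 30 + 40 = 665; overall_A = 665/15 = 44.3333.
Version B weighted sum = 3·40 + 5·55 + 0·91 + 3·95 + 2·5 + 2·11 = 120 + 275 + 0 + 285 + 10 + 22 = 712; overall_B = 712/15 = 47.4667.
Difference = 44.3333 − 47.4667 = -3.1334 ≈ -3.1.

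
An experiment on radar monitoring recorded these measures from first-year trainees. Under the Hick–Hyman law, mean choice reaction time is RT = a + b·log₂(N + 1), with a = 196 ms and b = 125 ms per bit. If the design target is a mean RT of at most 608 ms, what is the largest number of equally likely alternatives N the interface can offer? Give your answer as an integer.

8

Set 196 + 125·log₂(N + 1) ≤ 608.
log₂(N + 1) ≤ (608 − 196) / 125 = 3.2960.
N + 1 ≤ 2^3.2960 = 9.8219.
N ≤ 8.8219, so the largest integer N is 8.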